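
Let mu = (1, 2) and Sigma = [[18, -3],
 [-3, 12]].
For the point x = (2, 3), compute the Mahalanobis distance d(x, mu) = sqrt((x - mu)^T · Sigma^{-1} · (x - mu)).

Step 1 — centre the observation: (x - mu) = (1, 1).

Step 2 — invert Sigma. det(Sigma) = 18·12 - (-3)² = 207.
  Sigma^{-1} = (1/det) · [[d, -b], [-b, a]] = [[0.058, 0.0145],
 [0.0145, 0.087]].

Step 3 — form the quadratic (x - mu)^T · Sigma^{-1} · (x - mu):
  Sigma^{-1} · (x - mu) = (0.0725, 0.1014).
  (x - mu)^T · [Sigma^{-1} · (x - mu)] = (1)·(0.0725) + (1)·(0.1014) = 0.1739.

Step 4 — take square root: d = √(0.1739) ≈ 0.417.

d(x, mu) = √(0.1739) ≈ 0.417


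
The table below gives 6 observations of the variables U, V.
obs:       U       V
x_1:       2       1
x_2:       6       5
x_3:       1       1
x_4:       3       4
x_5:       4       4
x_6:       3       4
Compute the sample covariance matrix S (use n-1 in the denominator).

Step 1 — column means:
  mean(U) = (2 + 6 + 1 + 3 + 4 + 3) / 6 = 19/6 = 3.1667
  mean(V) = (1 + 5 + 1 + 4 + 4 + 4) / 6 = 19/6 = 3.1667

Step 2 — sample covariance S[i,j] = (1/(n-1)) · Σ_k (x_{k,i} - mean_i) · (x_{k,j} - mean_j), with n-1 = 5.
  S[U,U] = ((-1.1667)·(-1.1667) + (2.8333)·(2.8333) + (-2.1667)·(-2.1667) + (-0.1667)·(-0.1667) + (0.8333)·(0.8333) + (-0.1667)·(-0.1667)) / 5 = 14.8333/5 = 2.9667
  S[U,V] = ((-1.1667)·(-2.1667) + (2.8333)·(1.8333) + (-2.1667)·(-2.1667) + (-0.1667)·(0.8333) + (0.8333)·(0.8333) + (-0.1667)·(0.8333)) / 5 = 12.8333/5 = 2.5667
  S[V,V] = ((-2.1667)·(-2.1667) + (1.8333)·(1.8333) + (-2.1667)·(-2.1667) + (0.8333)·(0.8333) + (0.8333)·(0.8333) + (0.8333)·(0.8333)) / 5 = 14.8333/5 = 2.9667

S is symmetric (S[j,i] = S[i,j]). Assembling:

S = [[2.9667, 2.5667],
 [2.5667, 2.9667]]


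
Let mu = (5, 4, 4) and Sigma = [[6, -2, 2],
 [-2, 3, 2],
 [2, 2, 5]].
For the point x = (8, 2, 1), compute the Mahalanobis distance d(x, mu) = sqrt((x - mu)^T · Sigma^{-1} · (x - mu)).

Step 1 — centre the observation: (x - mu) = (3, -2, -3).

Step 2 — invert Sigma (cofactor / det for 3×3, or solve directly):
  Sigma^{-1} = [[0.6111, 0.7778, -0.5556],
 [0.7778, 1.4444, -0.8889],
 [-0.5556, -0.8889, 0.7778]].

Step 3 — form the quadratic (x - mu)^T · Sigma^{-1} · (x - mu):
  Sigma^{-1} · (x - mu) = (1.9444, 2.1111, -2.2222).
  (x - mu)^T · [Sigma^{-1} · (x - mu)] = (3)·(1.9444) + (-2)·(2.1111) + (-3)·(-2.2222) = 8.2778.

Step 4 — take square root: d = √(8.2778) ≈ 2.8771.

d(x, mu) = √(8.2778) ≈ 2.8771


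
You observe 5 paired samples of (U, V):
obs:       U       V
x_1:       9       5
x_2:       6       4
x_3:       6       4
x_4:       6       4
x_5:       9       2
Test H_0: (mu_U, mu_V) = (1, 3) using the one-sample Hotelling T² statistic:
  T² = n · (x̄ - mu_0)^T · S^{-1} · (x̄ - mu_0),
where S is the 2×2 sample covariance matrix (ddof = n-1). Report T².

Step 1 — sample mean vector:
  mean(U) = (9 + 6 + 6 + 6 + 9) / 5 = 36/5 = 7.2
  mean(V) = (5 + 4 + 4 + 4 + 2) / 5 = 19/5 = 3.8
  x̄ = (7.2, 3.8),  deviation x̄ - mu_0 = (7.2, 3.8) - (1, 3) = (6.2, 0.8).

Step 2 — sample covariance matrix, S[i,j] = (1/(n-1)) · Σ_k (x_{k,i} - mean_i) · (x_{k,j} - mean_j), divisor n-1 = 4:
  S[U,U] = ((1.8)·(1.8) + (-1.2)·(-1.2) + (-1.2)·(-1.2) + (-1.2)·(-1.2) + (1.8)·(1.8)) / 4 = 10.8/4 = 2.7
  S[U,V] = ((1.8)·(1.2) + (-1.2)·(0.2) + (-1.2)·(0.2) + (-1.2)·(0.2) + (1.8)·(-1.8)) / 4 = -1.8/4 = -0.45
  S[V,V] = ((1.2)·(1.2) + (0.2)·(0.2) + (0.2)·(0.2) + (0.2)·(0.2) + (-1.8)·(-1.8)) / 4 = 4.8/4 = 1.2
  S = [[2.7, -0.45],
 [-0.45, 1.2]].

Step 3 — invert S. det(S) = 2.7·1.2 - (-0.45)² = 3.0375.
  S^{-1} = (1/det) · [[d, -b], [-b, a]] = [[0.3951, 0.1481],
 [0.1481, 0.8889]].

Step 4 — quadratic form (x̄ - mu_0)^T · S^{-1} · (x̄ - mu_0):
  S^{-1} · (x̄ - mu_0) = (2.5679, 1.6296),
  (x̄ - mu_0)^T · [...] = (6.2)·(2.5679) + (0.8)·(1.6296) = 17.2247.

Step 5 — scale by n: T² = 5 · 17.2247 = 86.1235.

T² ≈ 86.1235


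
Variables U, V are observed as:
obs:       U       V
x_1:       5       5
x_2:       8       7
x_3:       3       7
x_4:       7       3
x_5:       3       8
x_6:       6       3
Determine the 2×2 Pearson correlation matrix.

Step 1 — column means:
  mean(U) = (5 + 8 + 3 + 7 + 3 + 6) / 6 = 32/6 = 5.3333
  mean(V) = (5 + 7 + 7 + 3 + 8 + 3) / 6 = 33/6 = 5.5

Step 2 — sample variances and covariances s[i,j] = (1/(n-1)) · Σ_k (x_{k,i} - mean_i) · (x_{k,j} - mean_j), with n-1 = 5:
  s[U,U] = ((-0.3333)·(-0.3333) + (2.6667)·(2.6667) + (-2.3333)·(-2.3333) + (1.6667)·(1.6667) + (-2.3333)·(-2.3333) + (0.6667)·(0.6667)) / 5 = 21.3333/5 = 4.2667
  s[U,V] = ((-0.3333)·(-0.5) + (2.6667)·(1.5) + (-2.3333)·(1.5) + (1.6667)·(-2.5) + (-2.3333)·(2.5) + (0.6667)·(-2.5)) / 5 = -11/5 = -2.2
  s[V,V] = ((-0.5)·(-0.5) + (1.5)·(1.5) + (1.5)·(1.5) + (-2.5)·(-2.5) + (2.5)·(2.5) + (-2.5)·(-2.5)) / 5 = 23.5/5 = 4.7
  Sample standard deviations s_i = √(s[i,i]):
  s(U) = √(4.2667) = 2.0656
  s(V) = √(4.7) = 2.1679

Step 3 — r_{ij} = s_{ij} / (s_i · s_j):
  r[U,U] = 1 (diagonal).
  r[U,V] = -2.2 / (2.0656 · 2.1679) = -2.2 / 4.4781 = -0.4913
  r[V,V] = 1 (diagonal).

R is symmetric with unit diagonal. Assembling:

R = [[1, -0.4913],
 [-0.4913, 1]]


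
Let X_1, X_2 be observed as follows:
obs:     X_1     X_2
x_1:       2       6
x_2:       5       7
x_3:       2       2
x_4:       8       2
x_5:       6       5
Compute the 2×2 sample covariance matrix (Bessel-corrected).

Step 1 — column means:
  mean(X_1) = (2 + 5 + 2 + 8 + 6) / 5 = 23/5 = 4.6
  mean(X_2) = (6 + 7 + 2 + 2 + 5) / 5 = 22/5 = 4.4

Step 2 — sample covariance S[i,j] = (1/(n-1)) · Σ_k (x_{k,i} - mean_i) · (x_{k,j} - mean_j), with n-1 = 4.
  S[X_1,X_1] = ((-2.6)·(-2.6) + (0.4)·(0.4) + (-2.6)·(-2.6) + (3.4)·(3.4) + (1.4)·(1.4)) / 4 = 27.2/4 = 6.8
  S[X_1,X_2] = ((-2.6)·(1.6) + (0.4)·(2.6) + (-2.6)·(-2.4) + (3.4)·(-2.4) + (1.4)·(0.6)) / 4 = -4.2/4 = -1.05
  S[X_2,X_2] = ((1.6)·(1.6) + (2.6)·(2.6) + (-2.4)·(-2.4) + (-2.4)·(-2.4) + (0.6)·(0.6)) / 4 = 21.2/4 = 5.3

S is symmetric (S[j,i] = S[i,j]). Assembling:

S = [[6.8, -1.05],
 [-1.05, 5.3]]


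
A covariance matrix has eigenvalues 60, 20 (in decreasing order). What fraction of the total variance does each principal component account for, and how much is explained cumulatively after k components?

Step 1 — total variance = trace(Sigma) = Σ λ_i = 60 + 20 = 80.

Step 2 — fraction explained by component i = λ_i / Σ λ:
  PC1: 60/80 = 0.75
  PC2: 20/80 = 0.25

Step 3 — cumulative fraction after k components = (λ_1 + ... + λ_k) / Σ λ:
  k = 1: 60/80 = 0.75
  k = 2: (60 + 20)/80 = 80/80 = 1

Summary (fraction, with percent):

explained: PC1 0.75 (75%), PC2 0.25 (25%);  cumulative: 0.75, 1


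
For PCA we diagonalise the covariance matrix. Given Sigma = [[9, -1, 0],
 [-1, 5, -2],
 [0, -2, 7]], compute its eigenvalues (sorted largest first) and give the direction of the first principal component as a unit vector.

Step 1 — characteristic polynomial p(λ) = det(λI - Sigma) = λ³ - tr·λ² + c_1·λ - det, where tr = trace, c_1 = sum of the principal 2×2 minors, det = det(Sigma):
  tr = 9 + 5 + 7 = 21,
  c_1 = (9·5 - (-1)²) + (9·7 - (0)²) + (5·7 - (-2)²) = 44 + 63 + 31 = 138,
  det = 9·(5·7 - (-2)²) - (-1)·((-1)·7 - (-2)·(0)) + (0)·((-1)·(-2) - 5·(0)) = 9·(31) - (-1)·(-7) + (0)·(2) = 272.
  So p(λ) = λ³ - 21λ² + 138λ - 272.
Step 2 — look for an integer root (rational root theorem: any rational root is an integer divisor of 272). Testing λ = 8:
  p(8) = 512 - 1344 + 1104 - 272 = 0  ✓
  Dividing out (λ - 8): p(λ) = (λ - 8)(λ² - 13λ + 34).
Step 3 — remaining eigenvalues from the quadratic λ² - 13λ + 34 = 0:
  Δ = 13² - 4·34 = 169 - 136 = 33,  λ = (13 ± √33)/2 = (13 ± 5.7446)/2 ≈ 9.3723 or 3.6277.
  Sorted: λ_1 = 9.3723,  λ_2 = 8,  λ_3 = 3.6277  (check: sum = 21 = tr ✓).

Step 4 — unit eigenvector for λ_1 ≈ 9.3723: v spans the null space of (Sigma - λ_1 I), whose rows are
  r_1 = (-0.3723, -1, 0),  r_2 = (-1, -4.3723, -2),  r_3 = (0, -2, -2.3723).
  v is orthogonal to every row, so take v ∝ r_1 × r_2 = ((-1)·(-2) - (0)·(-4.3723), (0)·(-1) - (-0.3723)·(-2), (-0.3723)·(-4.3723) - (-1)·(-1)) ≈ (2, -0.7446, 0.6277).
  Let u = (2, -0.7446, 0.6277).
  ||u|| = √((2)² + (-0.7446)² + (0.6277)²) = √(4.9484) ≈ 2.2245,  v_1 = u/||u|| ≈ (0.8991, -0.3347, 0.2822) (||v_1|| = 1).

λ_1 = 9.3723,  λ_2 = 8,  λ_3 = 3.6277;  v_1 ≈ (0.8991, -0.3347, 0.2822)


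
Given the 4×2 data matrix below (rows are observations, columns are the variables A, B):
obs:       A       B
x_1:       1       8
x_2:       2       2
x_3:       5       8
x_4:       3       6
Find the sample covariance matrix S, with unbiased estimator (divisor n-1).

Step 1 — column means:
  mean(A) = (1 + 2 + 5 + 3) / 4 = 11/4 = 2.75
  mean(B) = (8 + 2 + 8 + 6) / 4 = 24/4 = 6

Step 2 — sample covariance S[i,j] = (1/(n-1)) · Σ_k (x_{k,i} - mean_i) · (x_{k,j} - mean_j), with n-1 = 3.
  S[A,A] = ((-1.75)·(-1.75) + (-0.75)·(-0.75) + (2.25)·(2.25) + (0.25)·(0.25)) / 3 = 8.75/3 = 2.9167
  S[A,B] = ((-1.75)·(2) + (-0.75)·(-4) + (2.25)·(2) + (0.25)·(0)) / 3 = 4/3 = 1.3333
  S[B,B] = ((2)·(2) + (-4)·(-4) + (2)·(2) + (0)·(0)) / 3 = 24/3 = 8

S is symmetric (S[j,i] = S[i,j]). Assembling:

S = [[2.9167, 1.3333],
 [1.3333, 8]]


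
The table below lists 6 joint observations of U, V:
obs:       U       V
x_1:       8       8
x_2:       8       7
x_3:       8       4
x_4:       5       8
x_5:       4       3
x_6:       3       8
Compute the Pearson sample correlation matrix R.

Step 1 — column means:
  mean(U) = (8 + 8 + 8 + 5 + 4 + 3) / 6 = 36/6 = 6
  mean(V) = (8 + 7 + 4 + 8 + 3 + 8) / 6 = 38/6 = 6.3333

Step 2 — sample variances and covariances s[i,j] = (1/(n-1)) · Σ_k (x_{k,i} - mean_i) · (x_{k,j} - mean_j), with n-1 = 5:
  s[U,U] = ((2)·(2) + (2)·(2) + (2)·(2) + (-1)·(-1) + (-2)·(-2) + (-3)·(-3)) / 5 = 26/5 = 5.2
  s[U,V] = ((2)·(1.6667) + (2)·(0.6667) + (2)·(-2.3333) + (-1)·(1.6667) + (-2)·(-3.3333) + (-3)·(1.6667)) / 5 = 0/5 = 0
  s[V,V] = ((1.6667)·(1.6667) + (0.6667)·(0.6667) + (-2.3333)·(-2.3333) + (1.6667)·(1.6667) + (-3.3333)·(-3.3333) + (1.6667)·(1.6667)) / 5 = 25.3333/5 = 5.0667
  Sample standard deviations s_i = √(s[i,i]):
  s(U) = √(5.2) = 2.2804
  s(V) = √(5.0667) = 2.2509

Step 3 — r_{ij} = s_{ij} / (s_i · s_j):
  r[U,U] = 1 (diagonal).
  r[U,V] = 0 / (2.2804 · 2.2509) = 0 / 5.1329 = 0
  r[V,V] = 1 (diagonal).

R is symmetric with unit diagonal. Assembling:

R = [[1, 0],
 [0, 1]]


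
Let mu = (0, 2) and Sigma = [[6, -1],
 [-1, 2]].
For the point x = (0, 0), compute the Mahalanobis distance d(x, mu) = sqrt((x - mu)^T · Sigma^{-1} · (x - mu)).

Step 1 — centre the observation: (x - mu) = (0, -2).

Step 2 — invert Sigma. det(Sigma) = 6·2 - (-1)² = 11.
  Sigma^{-1} = (1/det) · [[d, -b], [-b, a]] = [[0.1818, 0.0909],
 [0.0909, 0.5455]].

Step 3 — form the quadratic (x - mu)^T · Sigma^{-1} · (x - mu):
  Sigma^{-1} · (x - mu) = (-0.1818, -1.0909).
  (x - mu)^T · [Sigma^{-1} · (x - mu)] = (0)·(-0.1818) + (-2)·(-1.0909) = 2.1818.

Step 4 — take square root: d = √(2.1818) ≈ 1.4771.

d(x, mu) = √(2.1818) ≈ 1.4771


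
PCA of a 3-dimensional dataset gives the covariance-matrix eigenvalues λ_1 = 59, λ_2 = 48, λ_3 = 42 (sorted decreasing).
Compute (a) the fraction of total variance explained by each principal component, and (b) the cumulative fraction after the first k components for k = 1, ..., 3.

Step 1 — total variance = trace(Sigma) = Σ λ_i = 59 + 48 + 42 = 149.

Step 2 — fraction explained by component i = λ_i / Σ λ:
  PC1: 59/149 = 0.396
  PC2: 48/149 = 0.3221
  PC3: 42/149 = 0.2819

Step 3 — cumulative fraction after k components = (λ_1 + ... + λ_k) / Σ λ:
  k = 1: 59/149 = 0.396
  k = 2: (59 + 48)/149 = 107/149 = 0.7181
  k = 3: (59 + 48 + 42)/149 = 149/149 = 1

Summary (fraction, with percent):

explained: PC1 0.396 (39.6%), PC2 0.3221 (32.21%), PC3 0.2819 (28.19%);  cumulative: 0.396, 0.7181, 1


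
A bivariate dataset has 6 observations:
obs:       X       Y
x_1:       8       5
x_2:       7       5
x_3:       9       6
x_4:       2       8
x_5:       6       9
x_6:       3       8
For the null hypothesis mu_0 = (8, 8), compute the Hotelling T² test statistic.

Step 1 — sample mean vector:
  mean(X) = (8 + 7 + 9 + 2 + 6 + 3) / 6 = 35/6 = 5.8333
  mean(Y) = (5 + 5 + 6 + 8 + 9 + 8) / 6 = 41/6 = 6.8333
  x̄ = (5.8333, 6.8333),  deviation x̄ - mu_0 = (5.8333, 6.8333) - (8, 8) = (-2.1667, -1.1667).

Step 2 — sample covariance matrix, S[i,j] = (1/(n-1)) · Σ_k (x_{k,i} - mean_i) · (x_{k,j} - mean_j), divisor n-1 = 5:
  S[X,X] = ((2.1667)·(2.1667) + (1.1667)·(1.1667) + (3.1667)·(3.1667) + (-3.8333)·(-3.8333) + (0.1667)·(0.1667) + (-2.8333)·(-2.8333)) / 5 = 38.8333/5 = 7.7667
  S[X,Y] = ((2.1667)·(-1.8333) + (1.1667)·(-1.8333) + (3.1667)·(-0.8333) + (-3.8333)·(1.1667) + (0.1667)·(2.1667) + (-2.8333)·(1.1667)) / 5 = -16.1667/5 = -3.2333
  S[Y,Y] = ((-1.8333)·(-1.8333) + (-1.8333)·(-1.8333) + (-0.8333)·(-0.8333) + (1.1667)·(1.1667) + (2.1667)·(2.1667) + (1.1667)·(1.1667)) / 5 = 14.8333/5 = 2.9667
  S = [[7.7667, -3.2333],
 [-3.2333, 2.9667]].

Step 3 — invert S. det(S) = 7.7667·2.9667 - (-3.2333)² = 12.5867.
  S^{-1} = (1/det) · [[d, -b], [-b, a]] = [[0.2357, 0.2569],
 [0.2569, 0.6171]].

Step 4 — quadratic form (x̄ - mu_0)^T · S^{-1} · (x̄ - mu_0):
  S^{-1} · (x̄ - mu_0) = (-0.8104, -1.2765),
  (x̄ - mu_0)^T · [...] = (-2.1667)·(-0.8104) + (-1.1667)·(-1.2765) = 3.2451.

Step 5 — scale by n: T² = 6 · 3.2451 = 19.4703.

T² ≈ 19.4703


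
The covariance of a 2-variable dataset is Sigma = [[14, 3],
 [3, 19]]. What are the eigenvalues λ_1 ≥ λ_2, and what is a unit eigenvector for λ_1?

Step 1 — characteristic polynomial of 2×2 Sigma:
  det(Sigma - λI) = λ² - trace · λ + det = 0.
  trace = 14 + 19 = 33, det = 14·19 - (3)² = 257.
Step 2 — discriminant:
  Δ = trace² - 4·det = 1089 - 1028 = 61.
Step 3 — eigenvalues:
  λ = (trace ± √Δ)/2 = (33 ± 7.8102)/2,
  λ_1 = 20.4051,  λ_2 = 12.5949.

Step 4 — unit eigenvector for λ_1: solve (Sigma - λ_1 I)v = 0. First row:
  (14 - 20.4051)·v_x + (3)·v_y = 0, i.e. (-6.4051)·v_x + (3)·v_y = 0,
  so v ∝ (b, λ_1 - a) = (3, 6.4051) = u.
  ||u|| = √((3)² + (6.4051)²) = √(50.0256) ≈ 7.0729,
  v_1 = u/||u|| ≈ (0.4242, 0.9056) (||v_1|| = 1).

λ_1 = 20.4051,  λ_2 = 12.5949;  v_1 ≈ (0.4242, 0.9056)


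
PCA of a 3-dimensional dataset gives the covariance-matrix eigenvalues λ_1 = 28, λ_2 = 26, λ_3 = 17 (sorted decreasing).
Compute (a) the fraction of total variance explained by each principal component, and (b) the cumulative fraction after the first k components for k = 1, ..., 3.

Step 1 — total variance = trace(Sigma) = Σ λ_i = 28 + 26 + 17 = 71.

Step 2 — fraction explained by component i = λ_i / Σ λ:
  PC1: 28/71 = 0.3944
  PC2: 26/71 = 0.3662
  PC3: 17/71 = 0.2394

Step 3 — cumulative fraction after k components = (λ_1 + ... + λ_k) / Σ λ:
  k = 1: 28/71 = 0.3944
  k = 2: (28 + 26)/71 = 54/71 = 0.7606
  k = 3: (28 + 26 + 17)/71 = 71/71 = 1

Summary (fraction, with percent):

explained: PC1 0.3944 (39.44%), PC2 0.3662 (36.62%), PC3 0.2394 (23.94%);  cumulative: 0.3944, 0.7606, 1


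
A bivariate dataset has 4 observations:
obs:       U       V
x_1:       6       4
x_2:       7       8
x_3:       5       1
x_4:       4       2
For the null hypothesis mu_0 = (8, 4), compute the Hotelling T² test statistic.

Step 1 — sample mean vector:
  mean(U) = (6 + 7 + 5 + 4) / 4 = 22/4 = 5.5
  mean(V) = (4 + 8 + 1 + 2) / 4 = 15/4 = 3.75
  x̄ = (5.5, 3.75),  deviation x̄ - mu_0 = (5.5, 3.75) - (8, 4) = (-2.5, -0.25).

Step 2 — sample covariance matrix, S[i,j] = (1/(n-1)) · Σ_k (x_{k,i} - mean_i) · (x_{k,j} - mean_j), divisor n-1 = 3:
  S[U,U] = ((0.5)·(0.5) + (1.5)·(1.5) + (-0.5)·(-0.5) + (-1.5)·(-1.5)) / 3 = 5/3 = 1.6667
  S[U,V] = ((0.5)·(0.25) + (1.5)·(4.25) + (-0.5)·(-2.75) + (-1.5)·(-1.75)) / 3 = 10.5/3 = 3.5
  S[V,V] = ((0.25)·(0.25) + (4.25)·(4.25) + (-2.75)·(-2.75) + (-1.75)·(-1.75)) / 3 = 28.75/3 = 9.5833
  S = [[1.6667, 3.5],
 [3.5, 9.5833]].

Step 3 — invert S. det(S) = 1.6667·9.5833 - (3.5)² = 3.7222.
  S^{-1} = (1/det) · [[d, -b], [-b, a]] = [[2.5746, -0.9403],
 [-0.9403, 0.4478]].

Step 4 — quadratic form (x̄ - mu_0)^T · S^{-1} · (x̄ - mu_0):
  S^{-1} · (x̄ - mu_0) = (-6.2015, 2.2388),
  (x̄ - mu_0)^T · [...] = (-2.5)·(-6.2015) + (-0.25)·(2.2388) = 14.944.

Step 5 — scale by n: T² = 4 · 14.944 = 59.7761.

T² ≈ 59.7761


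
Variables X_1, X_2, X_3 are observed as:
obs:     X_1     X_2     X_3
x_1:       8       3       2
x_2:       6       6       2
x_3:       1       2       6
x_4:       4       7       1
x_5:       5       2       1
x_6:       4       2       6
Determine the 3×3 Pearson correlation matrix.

Step 1 — column means:
  mean(X_1) = (8 + 6 + 1 + 4 + 5 + 4) / 6 = 28/6 = 4.6667
  mean(X_2) = (3 + 6 + 2 + 7 + 2 + 2) / 6 = 22/6 = 3.6667
  mean(X_3) = (2 + 2 + 6 + 1 + 1 + 6) / 6 = 18/6 = 3

Step 2 — sample variances and covariances s[i,j] = (1/(n-1)) · Σ_k (x_{k,i} - mean_i) · (x_{k,j} - mean_j), with n-1 = 5:
  s[X_1,X_1] = ((3.3333)·(3.3333) + (1.3333)·(1.3333) + (-3.6667)·(-3.6667) + (-0.6667)·(-0.6667) + (0.3333)·(0.3333) + (-0.6667)·(-0.6667)) / 5 = 27.3333/5 = 5.4667
  s[X_1,X_2] = ((3.3333)·(-0.6667) + (1.3333)·(2.3333) + (-3.6667)·(-1.6667) + (-0.6667)·(3.3333) + (0.3333)·(-1.6667) + (-0.6667)·(-1.6667)) / 5 = 5.3333/5 = 1.0667
  s[X_1,X_3] = ((3.3333)·(-1) + (1.3333)·(-1) + (-3.6667)·(3) + (-0.6667)·(-2) + (0.3333)·(-2) + (-0.6667)·(3)) / 5 = -17/5 = -3.4
  s[X_2,X_2] = ((-0.6667)·(-0.6667) + (2.3333)·(2.3333) + (-1.6667)·(-1.6667) + (3.3333)·(3.3333) + (-1.6667)·(-1.6667) + (-1.6667)·(-1.6667)) / 5 = 25.3333/5 = 5.0667
  s[X_2,X_3] = ((-0.6667)·(-1) + (2.3333)·(-1) + (-1.6667)·(3) + (3.3333)·(-2) + (-1.6667)·(-2) + (-1.6667)·(3)) / 5 = -15/5 = -3
  s[X_3,X_3] = ((-1)·(-1) + (-1)·(-1) + (3)·(3) + (-2)·(-2) + (-2)·(-2) + (3)·(3)) / 5 = 28/5 = 5.6
  Sample standard deviations s_i = √(s[i,i]):
  s(X_1) = √(5.4667) = 2.3381
  s(X_2) = √(5.0667) = 2.2509
  s(X_3) = √(5.6) = 2.3664

Step 3 — r_{ij} = s_{ij} / (s_i · s_j):
  r[X_1,X_1] = 1 (diagonal).
  r[X_1,X_2] = 1.0667 / (2.3381 · 2.2509) = 1.0667 / 5.2629 = 0.2027
  r[X_1,X_3] = -3.4 / (2.3381 · 2.3664) = -3.4 / 5.5329 = -0.6145
  r[X_2,X_2] = 1 (diagonal).
  r[X_2,X_3] = -3 / (2.2509 · 2.3664) = -3 / 5.3267 = -0.5632
  r[X_3,X_3] = 1 (diagonal).

R is symmetric with unit diagonal. Assembling:

R = [[1, 0.2027, -0.6145],
 [0.2027, 1, -0.5632],
 [-0.6145, -0.5632, 1]]


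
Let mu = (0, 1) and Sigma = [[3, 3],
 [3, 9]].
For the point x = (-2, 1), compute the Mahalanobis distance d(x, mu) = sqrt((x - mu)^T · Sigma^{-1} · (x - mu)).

Step 1 — centre the observation: (x - mu) = (-2, 0).

Step 2 — invert Sigma. det(Sigma) = 3·9 - (3)² = 18.
  Sigma^{-1} = (1/det) · [[d, -b], [-b, a]] = [[0.5, -0.1667],
 [-0.1667, 0.1667]].

Step 3 — form the quadratic (x - mu)^T · Sigma^{-1} · (x - mu):
  Sigma^{-1} · (x - mu) = (-1, 0.3333).
  (x - mu)^T · [Sigma^{-1} · (x - mu)] = (-2)·(-1) + (0)·(0.3333) = 2.

Step 4 — take square root: d = √(2) ≈ 1.4142.

d(x, mu) = √(2) ≈ 1.4142


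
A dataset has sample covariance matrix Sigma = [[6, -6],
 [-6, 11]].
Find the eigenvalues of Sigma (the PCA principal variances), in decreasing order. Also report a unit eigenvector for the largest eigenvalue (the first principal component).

Step 1 — characteristic polynomial of 2×2 Sigma:
  det(Sigma - λI) = λ² - trace · λ + det = 0.
  trace = 6 + 11 = 17, det = 6·11 - (-6)² = 30.
Step 2 — discriminant:
  Δ = trace² - 4·det = 289 - 120 = 169.
Step 3 — eigenvalues:
  λ = (trace ± √Δ)/2 = (17 ± 13)/2,
  λ_1 = 15,  λ_2 = 2.

Step 4 — unit eigenvector for λ_1: solve (Sigma - λ_1 I)v = 0. First row:
  (6 - 15)·v_x + (-6)·v_y = 0, i.e. (-9)·v_x + (-6)·v_y = 0,
  so v ∝ (b, λ_1 - a) = (-6, 9); multiply by -1 so the first entry is positive: u = (6, -9).
  ||u|| = √((6)² + (-9)²) = √(117) ≈ 10.8167,
  v_1 = u/||u|| ≈ (0.5547, -0.8321) (||v_1|| = 1).

λ_1 = 15,  λ_2 = 2;  v_1 ≈ (0.5547, -0.8321)


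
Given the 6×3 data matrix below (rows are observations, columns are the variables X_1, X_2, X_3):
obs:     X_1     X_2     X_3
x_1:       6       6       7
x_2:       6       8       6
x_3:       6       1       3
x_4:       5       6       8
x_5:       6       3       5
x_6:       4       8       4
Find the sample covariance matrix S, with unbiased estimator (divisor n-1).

Step 1 — column means:
  mean(X_1) = (6 + 6 + 6 + 5 + 6 + 4) / 6 = 33/6 = 5.5
  mean(X_2) = (6 + 8 + 1 + 6 + 3 + 8) / 6 = 32/6 = 5.3333
  mean(X_3) = (7 + 6 + 3 + 8 + 5 + 4) / 6 = 33/6 = 5.5

Step 2 — sample covariance S[i,j] = (1/(n-1)) · Σ_k (x_{k,i} - mean_i) · (x_{k,j} - mean_j), with n-1 = 5.
  S[X_1,X_1] = ((0.5)·(0.5) + (0.5)·(0.5) + (0.5)·(0.5) + (-0.5)·(-0.5) + (0.5)·(0.5) + (-1.5)·(-1.5)) / 5 = 3.5/5 = 0.7
  S[X_1,X_2] = ((0.5)·(0.6667) + (0.5)·(2.6667) + (0.5)·(-4.3333) + (-0.5)·(0.6667) + (0.5)·(-2.3333) + (-1.5)·(2.6667)) / 5 = -6/5 = -1.2
  S[X_1,X_3] = ((0.5)·(1.5) + (0.5)·(0.5) + (0.5)·(-2.5) + (-0.5)·(2.5) + (0.5)·(-0.5) + (-1.5)·(-1.5)) / 5 = 0.5/5 = 0.1
  S[X_2,X_2] = ((0.6667)·(0.6667) + (2.6667)·(2.6667) + (-4.3333)·(-4.3333) + (0.6667)·(0.6667) + (-2.3333)·(-2.3333) + (2.6667)·(2.6667)) / 5 = 39.3333/5 = 7.8667
  S[X_2,X_3] = ((0.6667)·(1.5) + (2.6667)·(0.5) + (-4.3333)·(-2.5) + (0.6667)·(2.5) + (-2.3333)·(-0.5) + (2.6667)·(-1.5)) / 5 = 12/5 = 2.4
  S[X_3,X_3] = ((1.5)·(1.5) + (0.5)·(0.5) + (-2.5)·(-2.5) + (2.5)·(2.5) + (-0.5)·(-0.5) + (-1.5)·(-1.5)) / 5 = 17.5/5 = 3.5

S is symmetric (S[j,i] = S[i,j]). Assembling:

S = [[0.7, -1.2, 0.1],
 [-1.2, 7.8667, 2.4],
 [0.1, 2.4, 3.5]]


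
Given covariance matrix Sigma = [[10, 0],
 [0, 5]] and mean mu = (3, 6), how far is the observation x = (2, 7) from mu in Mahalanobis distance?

Step 1 — centre the observation: (x - mu) = (-1, 1).

Step 2 — invert Sigma. det(Sigma) = 10·5 - (0)² = 50.
  Sigma^{-1} = (1/det) · [[d, -b], [-b, a]] = [[0.1, 0],
 [0, 0.2]].

Step 3 — form the quadratic (x - mu)^T · Sigma^{-1} · (x - mu):
  Sigma^{-1} · (x - mu) = (-0.1, 0.2).
  (x - mu)^T · [Sigma^{-1} · (x - mu)] = (-1)·(-0.1) + (1)·(0.2) = 0.3.

Step 4 — take square root: d = √(0.3) ≈ 0.5477.

d(x, mu) = √(0.3) ≈ 0.5477


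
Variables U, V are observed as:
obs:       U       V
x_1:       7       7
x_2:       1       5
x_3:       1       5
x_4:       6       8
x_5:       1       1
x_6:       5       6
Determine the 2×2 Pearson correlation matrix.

Step 1 — column means:
  mean(U) = (7 + 1 + 1 + 6 + 1 + 5) / 6 = 21/6 = 3.5
  mean(V) = (7 + 5 + 5 + 8 + 1 + 6) / 6 = 32/6 = 5.3333

Step 2 — sample variances and covariances s[i,j] = (1/(n-1)) · Σ_k (x_{k,i} - mean_i) · (x_{k,j} - mean_j), with n-1 = 5:
  s[U,U] = ((3.5)·(3.5) + (-2.5)·(-2.5) + (-2.5)·(-2.5) + (2.5)·(2.5) + (-2.5)·(-2.5) + (1.5)·(1.5)) / 5 = 39.5/5 = 7.9
  s[U,V] = ((3.5)·(1.6667) + (-2.5)·(-0.3333) + (-2.5)·(-0.3333) + (2.5)·(2.6667) + (-2.5)·(-4.3333) + (1.5)·(0.6667)) / 5 = 26/5 = 5.2
  s[V,V] = ((1.6667)·(1.6667) + (-0.3333)·(-0.3333) + (-0.3333)·(-0.3333) + (2.6667)·(2.6667) + (-4.3333)·(-4.3333) + (0.6667)·(0.6667)) / 5 = 29.3333/5 = 5.8667
  Sample standard deviations s_i = √(s[i,i]):
  s(U) = √(7.9) = 2.8107
  s(V) = √(5.8667) = 2.4221

Step 3 — r_{ij} = s_{ij} / (s_i · s_j):
  r[U,U] = 1 (diagonal).
  r[U,V] = 5.2 / (2.8107 · 2.4221) = 5.2 / 6.8078 = 0.7638
  r[V,V] = 1 (diagonal).

R is symmetric with unit diagonal. Assembling:

R = [[1, 0.7638],
 [0.7638, 1]]


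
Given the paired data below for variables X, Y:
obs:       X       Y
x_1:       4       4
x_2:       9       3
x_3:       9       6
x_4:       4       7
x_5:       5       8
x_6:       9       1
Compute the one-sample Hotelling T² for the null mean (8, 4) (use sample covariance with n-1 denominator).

Step 1 — sample mean vector:
  mean(X) = (4 + 9 + 9 + 4 + 5 + 9) / 6 = 40/6 = 6.6667
  mean(Y) = (4 + 3 + 6 + 7 + 8 + 1) / 6 = 29/6 = 4.8333
  x̄ = (6.6667, 4.8333),  deviation x̄ - mu_0 = (6.6667, 4.8333) - (8, 4) = (-1.3333, 0.8333).

Step 2 — sample covariance matrix, S[i,j] = (1/(n-1)) · Σ_k (x_{k,i} - mean_i) · (x_{k,j} - mean_j), divisor n-1 = 5:
  S[X,X] = ((-2.6667)·(-2.6667) + (2.3333)·(2.3333) + (2.3333)·(2.3333) + (-2.6667)·(-2.6667) + (-1.6667)·(-1.6667) + (2.3333)·(2.3333)) / 5 = 33.3333/5 = 6.6667
  S[X,Y] = ((-2.6667)·(-0.8333) + (2.3333)·(-1.8333) + (2.3333)·(1.1667) + (-2.6667)·(2.1667) + (-1.6667)·(3.1667) + (2.3333)·(-3.8333)) / 5 = -19.3333/5 = -3.8667
  S[Y,Y] = ((-0.8333)·(-0.8333) + (-1.8333)·(-1.8333) + (1.1667)·(1.1667) + (2.1667)·(2.1667) + (3.1667)·(3.1667) + (-3.8333)·(-3.8333)) / 5 = 34.8333/5 = 6.9667
  S = [[6.6667, -3.8667],
 [-3.8667, 6.9667]].

Step 3 — invert S. det(S) = 6.6667·6.9667 - (-3.8667)² = 31.4933.
  S^{-1} = (1/det) · [[d, -b], [-b, a]] = [[0.2212, 0.1228],
 [0.1228, 0.2117]].

Step 4 — quadratic form (x̄ - mu_0)^T · S^{-1} · (x̄ - mu_0):
  S^{-1} · (x̄ - mu_0) = (-0.1926, 0.0127),
  (x̄ - mu_0)^T · [...] = (-1.3333)·(-0.1926) + (0.8333)·(0.0127) = 0.2674.

Step 5 — scale by n: T² = 6 · 0.2674 = 1.6046.

T² ≈ 1.6046


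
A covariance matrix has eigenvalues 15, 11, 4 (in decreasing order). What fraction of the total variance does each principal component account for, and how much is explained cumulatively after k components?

Step 1 — total variance = trace(Sigma) = Σ λ_i = 15 + 11 + 4 = 30.

Step 2 — fraction explained by component i = λ_i / Σ λ:
  PC1: 15/30 = 0.5
  PC2: 11/30 = 0.3667
  PC3: 4/30 = 0.1333

Step 3 — cumulative fraction after k components = (λ_1 + ... + λ_k) / Σ λ:
  k = 1: 15/30 = 0.5
  k = 2: (15 + 11)/30 = 26/30 = 0.8667
  k = 3: (15 + 11 + 4)/30 = 30/30 = 1

Summary (fraction, with percent):

explained: PC1 0.5 (50%), PC2 0.3667 (36.67%), PC3 0.1333 (13.33%);  cumulative: 0.5, 0.8667, 1


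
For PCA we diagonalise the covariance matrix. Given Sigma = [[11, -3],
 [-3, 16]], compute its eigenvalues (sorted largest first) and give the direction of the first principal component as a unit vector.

Step 1 — characteristic polynomial of 2×2 Sigma:
  det(Sigma - λI) = λ² - trace · λ + det = 0.
  trace = 11 + 16 = 27, det = 11·16 - (-3)² = 167.
Step 2 — discriminant:
  Δ = trace² - 4·det = 729 - 668 = 61.
Step 3 — eigenvalues:
  λ = (trace ± √Δ)/2 = (27 ± 7.8102)/2,
  λ_1 = 17.4051,  λ_2 = 9.5949.

Step 4 — unit eigenvector for λ_1: solve (Sigma - λ_1 I)v = 0. First row:
  (11 - 17.4051)·v_x + (-3)·v_y = 0, i.e. (-6.4051)·v_x + (-3)·v_y = 0,
  so v ∝ (b, λ_1 - a) = (-3, 6.4051); multiply by -1 so the first entry is positive: u = (3, -6.4051).
  ||u|| = √((3)² + (-6.4051)²) = √(50.0256) ≈ 7.0729,
  v_1 = u/||u|| ≈ (0.4242, -0.9056) (||v_1|| = 1).

λ_1 = 17.4051,  λ_2 = 9.5949;  v_1 ≈ (0.4242, -0.9056)


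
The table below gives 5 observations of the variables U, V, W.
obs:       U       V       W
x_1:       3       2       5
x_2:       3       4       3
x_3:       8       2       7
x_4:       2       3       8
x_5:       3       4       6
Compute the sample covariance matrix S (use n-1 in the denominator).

Step 1 — column means:
  mean(U) = (3 + 3 + 8 + 2 + 3) / 5 = 19/5 = 3.8
  mean(V) = (2 + 4 + 2 + 3 + 4) / 5 = 15/5 = 3
  mean(W) = (5 + 3 + 7 + 8 + 6) / 5 = 29/5 = 5.8

Step 2 — sample covariance S[i,j] = (1/(n-1)) · Σ_k (x_{k,i} - mean_i) · (x_{k,j} - mean_j), with n-1 = 4.
  S[U,U] = ((-0.8)·(-0.8) + (-0.8)·(-0.8) + (4.2)·(4.2) + (-1.8)·(-1.8) + (-0.8)·(-0.8)) / 4 = 22.8/4 = 5.7
  S[U,V] = ((-0.8)·(-1) + (-0.8)·(1) + (4.2)·(-1) + (-1.8)·(0) + (-0.8)·(1)) / 4 = -5/4 = -1.25
  S[U,W] = ((-0.8)·(-0.8) + (-0.8)·(-2.8) + (4.2)·(1.2) + (-1.8)·(2.2) + (-0.8)·(0.2)) / 4 = 3.8/4 = 0.95
  S[V,V] = ((-1)·(-1) + (1)·(1) + (-1)·(-1) + (0)·(0) + (1)·(1)) / 4 = 4/4 = 1
  S[V,W] = ((-1)·(-0.8) + (1)·(-2.8) + (-1)·(1.2) + (0)·(2.2) + (1)·(0.2)) / 4 = -3/4 = -0.75
  S[W,W] = ((-0.8)·(-0.8) + (-2.8)·(-2.8) + (1.2)·(1.2) + (2.2)·(2.2) + (0.2)·(0.2)) / 4 = 14.8/4 = 3.7

S is symmetric (S[j,i] = S[i,j]). Assembling:

S = [[5.7, -1.25, 0.95],
 [-1.25, 1, -0.75],
 [0.95, -0.75, 3.7]]


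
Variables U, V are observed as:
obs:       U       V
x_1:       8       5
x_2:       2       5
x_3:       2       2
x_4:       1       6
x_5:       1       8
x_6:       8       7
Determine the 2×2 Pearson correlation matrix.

Step 1 — column means:
  mean(U) = (8 + 2 + 2 + 1 + 1 + 8) / 6 = 22/6 = 3.6667
  mean(V) = (5 + 5 + 2 + 6 + 8 + 7) / 6 = 33/6 = 5.5

Step 2 — sample variances and covariances s[i,j] = (1/(n-1)) · Σ_k (x_{k,i} - mean_i) · (x_{k,j} - mean_j), with n-1 = 5:
  s[U,U] = ((4.3333)·(4.3333) + (-1.6667)·(-1.6667) + (-1.6667)·(-1.6667) + (-2.6667)·(-2.6667) + (-2.6667)·(-2.6667) + (4.3333)·(4.3333)) / 5 = 57.3333/5 = 11.4667
  s[U,V] = ((4.3333)·(-0.5) + (-1.6667)·(-0.5) + (-1.6667)·(-3.5) + (-2.6667)·(0.5) + (-2.6667)·(2.5) + (4.3333)·(1.5)) / 5 = 3/5 = 0.6
  s[V,V] = ((-0.5)·(-0.5) + (-0.5)·(-0.5) + (-3.5)·(-3.5) + (0.5)·(0.5) + (2.5)·(2.5) + (1.5)·(1.5)) / 5 = 21.5/5 = 4.3
  Sample standard deviations s_i = √(s[i,i]):
  s(U) = √(11.4667) = 3.3862
  s(V) = √(4.3) = 2.0736

Step 3 — r_{ij} = s_{ij} / (s_i · s_j):
  r[U,U] = 1 (diagonal).
  r[U,V] = 0.6 / (3.3862 · 2.0736) = 0.6 / 7.0219 = 0.0854
  r[V,V] = 1 (diagonal).

R is symmetric with unit diagonal. Assembling:

R = [[1, 0.0854],
 [0.0854, 1]]


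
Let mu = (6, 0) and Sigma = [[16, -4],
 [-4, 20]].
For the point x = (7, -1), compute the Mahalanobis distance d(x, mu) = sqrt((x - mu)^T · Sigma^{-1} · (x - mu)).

Step 1 — centre the observation: (x - mu) = (1, -1).

Step 2 — invert Sigma. det(Sigma) = 16·20 - (-4)² = 304.
  Sigma^{-1} = (1/det) · [[d, -b], [-b, a]] = [[0.0658, 0.0132],
 [0.0132, 0.0526]].

Step 3 — form the quadratic (x - mu)^T · Sigma^{-1} · (x - mu):
  Sigma^{-1} · (x - mu) = (0.0526, -0.0395).
  (x - mu)^T · [Sigma^{-1} · (x - mu)] = (1)·(0.0526) + (-1)·(-0.0395) = 0.0921.

Step 4 — take square root: d = √(0.0921) ≈ 0.3035.

d(x, mu) = √(0.0921) ≈ 0.3035


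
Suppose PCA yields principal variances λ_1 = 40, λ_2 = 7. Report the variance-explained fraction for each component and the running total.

Step 1 — total variance = trace(Sigma) = Σ λ_i = 40 + 7 = 47.

Step 2 — fraction explained by component i = λ_i / Σ λ:
  PC1: 40/47 = 0.8511
  PC2: 7/47 = 0.1489

Step 3 — cumulative fraction after k components = (λ_1 + ... + λ_k) / Σ λ:
  k = 1: 40/47 = 0.8511
  k = 2: (40 + 7)/47 = 47/47 = 1

Summary (fraction, with percent):

explained: PC1 0.8511 (85.11%), PC2 0.1489 (14.89%);  cumulative: 0.8511, 1


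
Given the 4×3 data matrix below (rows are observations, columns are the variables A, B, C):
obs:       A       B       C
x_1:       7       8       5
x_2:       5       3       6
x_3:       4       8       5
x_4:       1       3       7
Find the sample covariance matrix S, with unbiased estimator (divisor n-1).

Step 1 — column means:
  mean(A) = (7 + 5 + 4 + 1) / 4 = 17/4 = 4.25
  mean(B) = (8 + 3 + 8 + 3) / 4 = 22/4 = 5.5
  mean(C) = (5 + 6 + 5 + 7) / 4 = 23/4 = 5.75

Step 2 — sample covariance S[i,j] = (1/(n-1)) · Σ_k (x_{k,i} - mean_i) · (x_{k,j} - mean_j), with n-1 = 3.
  S[A,A] = ((2.75)·(2.75) + (0.75)·(0.75) + (-0.25)·(-0.25) + (-3.25)·(-3.25)) / 3 = 18.75/3 = 6.25
  S[A,B] = ((2.75)·(2.5) + (0.75)·(-2.5) + (-0.25)·(2.5) + (-3.25)·(-2.5)) / 3 = 12.5/3 = 4.1667
  S[A,C] = ((2.75)·(-0.75) + (0.75)·(0.25) + (-0.25)·(-0.75) + (-3.25)·(1.25)) / 3 = -5.75/3 = -1.9167
  S[B,B] = ((2.5)·(2.5) + (-2.5)·(-2.5) + (2.5)·(2.5) + (-2.5)·(-2.5)) / 3 = 25/3 = 8.3333
  S[B,C] = ((2.5)·(-0.75) + (-2.5)·(0.25) + (2.5)·(-0.75) + (-2.5)·(1.25)) / 3 = -7.5/3 = -2.5
  S[C,C] = ((-0.75)·(-0.75) + (0.25)·(0.25) + (-0.75)·(-0.75) + (1.25)·(1.25)) / 3 = 2.75/3 = 0.9167

S is symmetric (S[j,i] = S[i,j]). Assembling:

S = [[6.25, 4.1667, -1.9167],
 [4.1667, 8.3333, -2.5],
 [-1.9167, -2.5, 0.9167]]


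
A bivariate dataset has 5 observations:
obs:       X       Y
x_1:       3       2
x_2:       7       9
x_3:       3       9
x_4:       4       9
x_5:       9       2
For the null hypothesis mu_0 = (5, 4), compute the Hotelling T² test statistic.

Step 1 — sample mean vector:
  mean(X) = (3 + 7 + 3 + 4 + 9) / 5 = 26/5 = 5.2
  mean(Y) = (2 + 9 + 9 + 9 + 2) / 5 = 31/5 = 6.2
  x̄ = (5.2, 6.2),  deviation x̄ - mu_0 = (5.2, 6.2) - (5, 4) = (0.2, 2.2).

Step 2 — sample covariance matrix, S[i,j] = (1/(n-1)) · Σ_k (x_{k,i} - mean_i) · (x_{k,j} - mean_j), divisor n-1 = 4:
  S[X,X] = ((-2.2)·(-2.2) + (1.8)·(1.8) + (-2.2)·(-2.2) + (-1.2)·(-1.2) + (3.8)·(3.8)) / 4 = 28.8/4 = 7.2
  S[X,Y] = ((-2.2)·(-4.2) + (1.8)·(2.8) + (-2.2)·(2.8) + (-1.2)·(2.8) + (3.8)·(-4.2)) / 4 = -11.2/4 = -2.8
  S[Y,Y] = ((-4.2)·(-4.2) + (2.8)·(2.8) + (2.8)·(2.8) + (2.8)·(2.8) + (-4.2)·(-4.2)) / 4 = 58.8/4 = 14.7
  S = [[7.2, -2.8],
 [-2.8, 14.7]].

Step 3 — invert S. det(S) = 7.2·14.7 - (-2.8)² = 98.
  S^{-1} = (1/det) · [[d, -b], [-b, a]] = [[0.15, 0.0286],
 [0.0286, 0.0735]].

Step 4 — quadratic form (x̄ - mu_0)^T · S^{-1} · (x̄ - mu_0):
  S^{-1} · (x̄ - mu_0) = (0.0929, 0.1673),
  (x̄ - mu_0)^T · [...] = (0.2)·(0.0929) + (2.2)·(0.1673) = 0.3867.

Step 5 — scale by n: T² = 5 · 0.3867 = 1.9337.

T² ≈ 1.9337


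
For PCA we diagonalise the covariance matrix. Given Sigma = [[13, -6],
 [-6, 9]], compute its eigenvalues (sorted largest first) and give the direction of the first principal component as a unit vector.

Step 1 — characteristic polynomial of 2×2 Sigma:
  det(Sigma - λI) = λ² - trace · λ + det = 0.
  trace = 13 + 9 = 22, det = 13·9 - (-6)² = 81.
Step 2 — discriminant:
  Δ = trace² - 4·det = 484 - 324 = 160.
Step 3 — eigenvalues:
  λ = (trace ± √Δ)/2 = (22 ± 12.6491)/2,
  λ_1 = 17.3246,  λ_2 = 4.6754.

Step 4 — unit eigenvector for λ_1: solve (Sigma - λ_1 I)v = 0. First row:
  (13 - 17.3246)·v_x + (-6)·v_y = 0, i.e. (-4.3246)·v_x + (-6)·v_y = 0,
  so v ∝ (b, λ_1 - a) = (-6, 4.3246); multiply by -1 so the first entry is positive: u = (6, -4.3246).
  ||u|| = √((6)² + (-4.3246)²) = √(54.7018) ≈ 7.3961,
  v_1 = u/||u|| ≈ (0.8112, -0.5847) (||v_1|| = 1).

λ_1 = 17.3246,  λ_2 = 4.6754;  v_1 ≈ (0.8112, -0.5847)


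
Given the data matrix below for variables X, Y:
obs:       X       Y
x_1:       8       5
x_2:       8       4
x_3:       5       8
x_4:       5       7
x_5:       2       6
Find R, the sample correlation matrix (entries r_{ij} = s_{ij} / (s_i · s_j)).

Step 1 — column means:
  mean(X) = (8 + 8 + 5 + 5 + 2) / 5 = 28/5 = 5.6
  mean(Y) = (5 + 4 + 8 + 7 + 6) / 5 = 30/5 = 6

Step 2 — sample variances and covariances s[i,j] = (1/(n-1)) · Σ_k (x_{k,i} - mean_i) · (x_{k,j} - mean_j), with n-1 = 4:
  s[X,X] = ((2.4)·(2.4) + (2.4)·(2.4) + (-0.6)·(-0.6) + (-0.6)·(-0.6) + (-3.6)·(-3.6)) / 4 = 25.2/4 = 6.3
  s[X,Y] = ((2.4)·(-1) + (2.4)·(-2) + (-0.6)·(2) + (-0.6)·(1) + (-3.6)·(0)) / 4 = -9/4 = -2.25
  s[Y,Y] = ((-1)·(-1) + (-2)·(-2) + (2)·(2) + (1)·(1) + (0)·(0)) / 4 = 10/4 = 2.5
  Sample standard deviations s_i = √(s[i,i]):
  s(X) = √(6.3) = 2.51
  s(Y) = √(2.5) = 1.5811

Step 3 — r_{ij} = s_{ij} / (s_i · s_j):
  r[X,X] = 1 (diagonal).
  r[X,Y] = -2.25 / (2.51 · 1.5811) = -2.25 / 3.9686 = -0.5669
  r[Y,Y] = 1 (diagonal).

R is symmetric with unit diagonal. Assembling:

R = [[1, -0.5669],
 [-0.5669, 1]]


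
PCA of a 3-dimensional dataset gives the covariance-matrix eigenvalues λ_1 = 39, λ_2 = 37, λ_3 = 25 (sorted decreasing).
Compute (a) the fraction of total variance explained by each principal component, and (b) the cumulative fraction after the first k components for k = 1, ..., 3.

Step 1 — total variance = trace(Sigma) = Σ λ_i = 39 + 37 + 25 = 101.

Step 2 — fraction explained by component i = λ_i / Σ λ:
  PC1: 39/101 = 0.3861
  PC2: 37/101 = 0.3663
  PC3: 25/101 = 0.2475

Step 3 — cumulative fraction after k components = (λ_1 + ... + λ_k) / Σ λ:
  k = 1: 39/101 = 0.3861
  k = 2: (39 + 37)/101 = 76/101 = 0.7525
  k = 3: (39 + 37 + 25)/101 = 101/101 = 1

Summary (fraction, with percent):

explained: PC1 0.3861 (38.61%), PC2 0.3663 (36.63%), PC3 0.2475 (24.75%);  cumulative: 0.3861, 0.7525, 1


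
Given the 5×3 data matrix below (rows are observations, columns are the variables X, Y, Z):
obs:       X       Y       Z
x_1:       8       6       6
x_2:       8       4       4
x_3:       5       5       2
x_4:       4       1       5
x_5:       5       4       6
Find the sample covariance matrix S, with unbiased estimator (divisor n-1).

Step 1 — column means:
  mean(X) = (8 + 8 + 5 + 4 + 5) / 5 = 30/5 = 6
  mean(Y) = (6 + 4 + 5 + 1 + 4) / 5 = 20/5 = 4
  mean(Z) = (6 + 4 + 2 + 5 + 6) / 5 = 23/5 = 4.6

Step 2 — sample covariance S[i,j] = (1/(n-1)) · Σ_k (x_{k,i} - mean_i) · (x_{k,j} - mean_j), with n-1 = 4.
  S[X,X] = ((2)·(2) + (2)·(2) + (-1)·(-1) + (-2)·(-2) + (-1)·(-1)) / 4 = 14/4 = 3.5
  S[X,Y] = ((2)·(2) + (2)·(0) + (-1)·(1) + (-2)·(-3) + (-1)·(0)) / 4 = 9/4 = 2.25
  S[X,Z] = ((2)·(1.4) + (2)·(-0.6) + (-1)·(-2.6) + (-2)·(0.4) + (-1)·(1.4)) / 4 = 2/4 = 0.5
  S[Y,Y] = ((2)·(2) + (0)·(0) + (1)·(1) + (-3)·(-3) + (0)·(0)) / 4 = 14/4 = 3.5
  S[Y,Z] = ((2)·(1.4) + (0)·(-0.6) + (1)·(-2.6) + (-3)·(0.4) + (0)·(1.4)) / 4 = -1/4 = -0.25
  S[Z,Z] = ((1.4)·(1.4) + (-0.6)·(-0.6) + (-2.6)·(-2.6) + (0.4)·(0.4) + (1.4)·(1.4)) / 4 = 11.2/4 = 2.8

S is symmetric (S[j,i] = S[i,j]). Assembling:

S = [[3.5, 2.25, 0.5],
 [2.25, 3.5, -0.25],
 [0.5, -0.25, 2.8]]


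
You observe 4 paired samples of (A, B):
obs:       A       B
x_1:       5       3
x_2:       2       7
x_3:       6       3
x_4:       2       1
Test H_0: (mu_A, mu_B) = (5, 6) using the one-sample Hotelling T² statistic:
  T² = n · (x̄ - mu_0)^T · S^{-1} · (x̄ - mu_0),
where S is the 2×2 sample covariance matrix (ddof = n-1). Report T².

Step 1 — sample mean vector:
  mean(A) = (5 + 2 + 6 + 2) / 4 = 15/4 = 3.75
  mean(B) = (3 + 7 + 3 + 1) / 4 = 14/4 = 3.5
  x̄ = (3.75, 3.5),  deviation x̄ - mu_0 = (3.75, 3.5) - (5, 6) = (-1.25, -2.5).

Step 2 — sample covariance matrix, S[i,j] = (1/(n-1)) · Σ_k (x_{k,i} - mean_i) · (x_{k,j} - mean_j), divisor n-1 = 3:
  S[A,A] = ((1.25)·(1.25) + (-1.75)·(-1.75) + (2.25)·(2.25) + (-1.75)·(-1.75)) / 3 = 12.75/3 = 4.25
  S[A,B] = ((1.25)·(-0.5) + (-1.75)·(3.5) + (2.25)·(-0.5) + (-1.75)·(-2.5)) / 3 = -3.5/3 = -1.1667
  S[B,B] = ((-0.5)·(-0.5) + (3.5)·(3.5) + (-0.5)·(-0.5) + (-2.5)·(-2.5)) / 3 = 19/3 = 6.3333
  S = [[4.25, -1.1667],
 [-1.1667, 6.3333]].

Step 3 — invert S. det(S) = 4.25·6.3333 - (-1.1667)² = 25.5556.
  S^{-1} = (1/det) · [[d, -b], [-b, a]] = [[0.2478, 0.0457],
 [0.0457, 0.1663]].

Step 4 — quadratic form (x̄ - mu_0)^T · S^{-1} · (x̄ - mu_0):
  S^{-1} · (x̄ - mu_0) = (-0.4239, -0.4728),
  (x̄ - mu_0)^T · [...] = (-1.25)·(-0.4239) + (-2.5)·(-0.4728) = 1.712.

Step 5 — scale by n: T² = 4 · 1.712 = 6.8478.

T² ≈ 6.8478


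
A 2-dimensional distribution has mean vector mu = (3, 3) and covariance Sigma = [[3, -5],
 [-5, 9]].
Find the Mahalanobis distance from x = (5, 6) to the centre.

Step 1 — centre the observation: (x - mu) = (2, 3).

Step 2 — invert Sigma. det(Sigma) = 3·9 - (-5)² = 2.
  Sigma^{-1} = (1/det) · [[d, -b], [-b, a]] = [[4.5, 2.5],
 [2.5, 1.5]].

Step 3 — form the quadratic (x - mu)^T · Sigma^{-1} · (x - mu):
  Sigma^{-1} · (x - mu) = (16.5, 9.5).
  (x - mu)^T · [Sigma^{-1} · (x - mu)] = (2)·(16.5) + (3)·(9.5) = 61.5.

Step 4 — take square root: d = √(61.5) ≈ 7.8422.

d(x, mu) = √(61.5) ≈ 7.8422


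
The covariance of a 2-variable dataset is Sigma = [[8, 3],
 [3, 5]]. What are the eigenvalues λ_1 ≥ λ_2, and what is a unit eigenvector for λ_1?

Step 1 — characteristic polynomial of 2×2 Sigma:
  det(Sigma - λI) = λ² - trace · λ + det = 0.
  trace = 8 + 5 = 13, det = 8·5 - (3)² = 31.
Step 2 — discriminant:
  Δ = trace² - 4·det = 169 - 124 = 45.
Step 3 — eigenvalues:
  λ = (trace ± √Δ)/2 = (13 ± 6.7082)/2,
  λ_1 = 9.8541,  λ_2 = 3.1459.

Step 4 — unit eigenvector for λ_1: solve (Sigma - λ_1 I)v = 0. First row:
  (8 - 9.8541)·v_x + (3)·v_y = 0, i.e. (-1.8541)·v_x + (3)·v_y = 0,
  so v ∝ (b, λ_1 - a) = (3, 1.8541) = u.
  ||u|| = √((3)² + (1.8541)²) = √(12.4377) ≈ 3.5267,
  v_1 = u/||u|| ≈ (0.8507, 0.5257) (||v_1|| = 1).

λ_1 = 9.8541,  λ_2 = 3.1459;  v_1 ≈ (0.8507, 0.5257)
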